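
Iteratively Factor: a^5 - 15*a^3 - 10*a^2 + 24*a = (a + 2)*(a^4 - 2*a^3 - 11*a^2 + 12*a) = (a - 4)*(a + 2)*(a^3 + 2*a^2 - 3*a) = (a - 4)*(a - 1)*(a + 2)*(a^2 + 3*a) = (a - 4)*(a - 1)*(a + 2)*(a + 3)*(a)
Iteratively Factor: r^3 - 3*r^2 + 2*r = (r - 1)*(r^2 - 2*r) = r*(r - 1)*(r - 2)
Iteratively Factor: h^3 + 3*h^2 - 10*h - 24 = (h - 3)*(h^2 + 6*h + 8) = (h - 3)*(h + 4)*(h + 2)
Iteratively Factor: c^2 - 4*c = (c)*(c - 4)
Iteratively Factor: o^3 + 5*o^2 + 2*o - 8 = (o + 2)*(o^2 + 3*o - 4) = (o + 2)*(o + 4)*(o - 1)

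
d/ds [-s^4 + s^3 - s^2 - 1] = s*(-4*s^2 + 3*s - 2)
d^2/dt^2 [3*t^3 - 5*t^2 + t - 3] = 18*t - 10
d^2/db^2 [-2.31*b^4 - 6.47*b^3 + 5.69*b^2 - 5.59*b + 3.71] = -27.72*b^2 - 38.82*b + 11.38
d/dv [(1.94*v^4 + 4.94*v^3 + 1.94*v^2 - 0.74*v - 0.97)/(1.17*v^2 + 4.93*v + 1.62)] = (4.5396*v^5 + 34.4724*v^4 + 61.2796*v^3 + 34.4384*v^2 + 8.5554*v + 3.5833)/(1.3689*v^4 + 11.5362*v^3 + 28.0957*v^2 + 15.9732*v + 2.6244)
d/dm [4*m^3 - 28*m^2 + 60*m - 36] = 12*m^2 - 56*m + 60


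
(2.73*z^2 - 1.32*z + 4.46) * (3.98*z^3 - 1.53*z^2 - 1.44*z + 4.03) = 10.8654*z^5 - 9.4305*z^4 + 15.8392*z^3 + 6.0789*z^2 - 11.742*z + 17.9738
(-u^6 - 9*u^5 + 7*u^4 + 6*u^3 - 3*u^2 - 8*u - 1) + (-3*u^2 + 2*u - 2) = -u^6 - 9*u^5 + 7*u^4 + 6*u^3 - 6*u^2 - 6*u - 3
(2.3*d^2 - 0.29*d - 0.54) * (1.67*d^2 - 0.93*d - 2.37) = 3.841*d^4 - 2.6233*d^3 - 6.0831*d^2 + 1.1895*d + 1.2798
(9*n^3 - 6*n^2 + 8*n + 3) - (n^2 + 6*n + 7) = 9*n^3 - 7*n^2 + 2*n - 4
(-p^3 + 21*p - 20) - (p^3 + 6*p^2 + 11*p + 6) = -2*p^3 - 6*p^2 + 10*p - 26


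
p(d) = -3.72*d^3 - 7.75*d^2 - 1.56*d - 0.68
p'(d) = -11.16*d^2 - 15.5*d - 1.56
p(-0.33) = -0.88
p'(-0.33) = 2.34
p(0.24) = -1.55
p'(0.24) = -5.92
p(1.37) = -26.93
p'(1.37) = -43.74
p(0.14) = -1.06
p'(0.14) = -3.95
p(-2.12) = 3.24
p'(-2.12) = -18.86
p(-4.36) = 167.12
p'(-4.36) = -146.13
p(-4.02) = 122.02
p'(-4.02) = -119.60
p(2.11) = -73.42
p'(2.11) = -83.95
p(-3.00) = 34.69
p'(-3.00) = -55.50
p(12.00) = -7563.56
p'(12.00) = -1794.60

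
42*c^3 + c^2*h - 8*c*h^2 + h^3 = (-7*c + h)*(-3*c + h)*(2*c + h)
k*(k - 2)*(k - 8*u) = k^3 - 8*k^2*u - 2*k^2 + 16*k*u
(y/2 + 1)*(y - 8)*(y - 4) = y^3/2 - 5*y^2 + 4*y + 32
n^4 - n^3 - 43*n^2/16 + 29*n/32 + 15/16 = (n - 2)*(n - 3/4)*(n + 1/2)*(n + 5/4)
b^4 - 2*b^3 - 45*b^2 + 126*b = b*(b - 6)*(b - 3)*(b + 7)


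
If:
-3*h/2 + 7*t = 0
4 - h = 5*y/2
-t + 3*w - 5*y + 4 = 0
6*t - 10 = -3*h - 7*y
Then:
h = -21/26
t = -9/52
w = 283/156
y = 25/13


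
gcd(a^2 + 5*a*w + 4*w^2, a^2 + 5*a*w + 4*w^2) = a^2 + 5*a*w + 4*w^2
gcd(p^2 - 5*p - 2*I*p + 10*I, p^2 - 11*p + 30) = p - 5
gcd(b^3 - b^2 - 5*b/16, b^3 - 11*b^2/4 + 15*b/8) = b^2 - 5*b/4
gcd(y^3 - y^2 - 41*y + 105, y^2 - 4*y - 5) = y - 5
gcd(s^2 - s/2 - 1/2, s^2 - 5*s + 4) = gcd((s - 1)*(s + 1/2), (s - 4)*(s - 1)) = s - 1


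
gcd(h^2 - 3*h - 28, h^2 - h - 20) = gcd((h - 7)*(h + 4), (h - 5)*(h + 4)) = h + 4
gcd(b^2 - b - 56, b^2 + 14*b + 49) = b + 7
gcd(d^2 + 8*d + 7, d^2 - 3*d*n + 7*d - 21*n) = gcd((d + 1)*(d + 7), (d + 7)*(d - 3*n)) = d + 7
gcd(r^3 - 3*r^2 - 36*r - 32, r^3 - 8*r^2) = r - 8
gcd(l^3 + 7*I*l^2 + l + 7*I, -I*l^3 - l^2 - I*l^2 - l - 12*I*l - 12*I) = 1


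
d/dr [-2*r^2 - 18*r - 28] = -4*r - 18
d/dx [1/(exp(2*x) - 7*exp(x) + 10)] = (7 - 2*exp(x))*exp(x)/(exp(2*x) - 7*exp(x) + 10)^2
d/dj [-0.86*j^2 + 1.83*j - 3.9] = 1.83 - 1.72*j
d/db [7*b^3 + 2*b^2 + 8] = b*(21*b + 4)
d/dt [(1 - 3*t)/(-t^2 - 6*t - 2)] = (-3*t^2 + 2*t + 12)/(t^4 + 12*t^3 + 40*t^2 + 24*t + 4)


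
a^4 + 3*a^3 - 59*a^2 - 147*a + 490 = (a - 7)*(a - 2)*(a + 5)*(a + 7)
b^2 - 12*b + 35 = (b - 7)*(b - 5)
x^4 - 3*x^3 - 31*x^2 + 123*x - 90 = (x - 5)*(x - 3)*(x - 1)*(x + 6)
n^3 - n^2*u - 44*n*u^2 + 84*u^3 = (n - 6*u)*(n - 2*u)*(n + 7*u)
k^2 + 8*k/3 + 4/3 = (k + 2/3)*(k + 2)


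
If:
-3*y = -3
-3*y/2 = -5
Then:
No Solution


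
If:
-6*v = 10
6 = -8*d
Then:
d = -3/4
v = -5/3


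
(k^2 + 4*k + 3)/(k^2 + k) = (k + 3)/k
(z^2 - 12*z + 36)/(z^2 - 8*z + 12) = (z - 6)/(z - 2)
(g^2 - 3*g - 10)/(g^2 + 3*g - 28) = (g^2 - 3*g - 10)/(g^2 + 3*g - 28)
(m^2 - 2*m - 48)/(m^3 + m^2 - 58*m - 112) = (m + 6)/(m^2 + 9*m + 14)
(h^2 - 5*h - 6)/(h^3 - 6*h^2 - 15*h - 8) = (h - 6)/(h^2 - 7*h - 8)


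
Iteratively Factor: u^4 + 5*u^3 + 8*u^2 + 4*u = (u)*(u^3 + 5*u^2 + 8*u + 4) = u*(u + 2)*(u^2 + 3*u + 2) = u*(u + 1)*(u + 2)*(u + 2)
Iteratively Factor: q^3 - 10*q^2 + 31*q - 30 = (q - 2)*(q^2 - 8*q + 15) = (q - 5)*(q - 2)*(q - 3)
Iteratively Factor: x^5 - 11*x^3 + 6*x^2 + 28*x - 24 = (x + 3)*(x^4 - 3*x^3 - 2*x^2 + 12*x - 8) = (x + 2)*(x + 3)*(x^3 - 5*x^2 + 8*x - 4) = (x - 2)*(x + 2)*(x + 3)*(x^2 - 3*x + 2) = (x - 2)*(x - 1)*(x + 2)*(x + 3)*(x - 2)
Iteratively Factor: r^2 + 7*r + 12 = (r + 4)*(r + 3)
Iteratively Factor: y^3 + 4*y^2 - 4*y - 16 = (y + 4)*(y^2 - 4) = (y + 2)*(y + 4)*(y - 2)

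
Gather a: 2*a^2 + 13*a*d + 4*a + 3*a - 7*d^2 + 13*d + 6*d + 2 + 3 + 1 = 2*a^2 + a*(13*d + 7) - 7*d^2 + 19*d + 6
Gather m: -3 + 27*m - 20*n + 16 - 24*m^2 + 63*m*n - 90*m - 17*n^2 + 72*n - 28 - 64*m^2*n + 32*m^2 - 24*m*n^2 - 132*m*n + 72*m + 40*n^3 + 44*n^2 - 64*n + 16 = m^2*(8 - 64*n) + m*(-24*n^2 - 69*n + 9) + 40*n^3 + 27*n^2 - 12*n + 1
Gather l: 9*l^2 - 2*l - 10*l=9*l^2 - 12*l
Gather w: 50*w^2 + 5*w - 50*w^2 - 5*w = 0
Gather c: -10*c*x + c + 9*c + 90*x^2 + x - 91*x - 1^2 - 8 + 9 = c*(10 - 10*x) + 90*x^2 - 90*x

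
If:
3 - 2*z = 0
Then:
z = 3/2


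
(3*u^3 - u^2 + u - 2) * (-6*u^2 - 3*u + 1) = -18*u^5 - 3*u^4 + 8*u^2 + 7*u - 2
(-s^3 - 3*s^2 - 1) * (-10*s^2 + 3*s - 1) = 10*s^5 + 27*s^4 - 8*s^3 + 13*s^2 - 3*s + 1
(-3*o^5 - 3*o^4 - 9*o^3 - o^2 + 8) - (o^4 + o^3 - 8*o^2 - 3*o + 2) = -3*o^5 - 4*o^4 - 10*o^3 + 7*o^2 + 3*o + 6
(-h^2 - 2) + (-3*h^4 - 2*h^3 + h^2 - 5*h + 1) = -3*h^4 - 2*h^3 - 5*h - 1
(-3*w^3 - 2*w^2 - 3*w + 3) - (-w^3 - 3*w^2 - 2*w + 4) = -2*w^3 + w^2 - w - 1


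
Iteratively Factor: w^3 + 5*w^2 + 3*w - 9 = (w + 3)*(w^2 + 2*w - 3) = (w + 3)^2*(w - 1)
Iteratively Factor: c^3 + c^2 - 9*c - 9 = (c + 3)*(c^2 - 2*c - 3) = (c - 3)*(c + 3)*(c + 1)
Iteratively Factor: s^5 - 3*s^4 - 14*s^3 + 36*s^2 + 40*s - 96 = (s - 2)*(s^4 - s^3 - 16*s^2 + 4*s + 48) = (s - 4)*(s - 2)*(s^3 + 3*s^2 - 4*s - 12) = (s - 4)*(s - 2)^2*(s^2 + 5*s + 6) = (s - 4)*(s - 2)^2*(s + 3)*(s + 2)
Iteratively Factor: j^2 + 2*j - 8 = (j - 2)*(j + 4)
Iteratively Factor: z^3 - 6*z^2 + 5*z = (z - 5)*(z^2 - z) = (z - 5)*(z - 1)*(z)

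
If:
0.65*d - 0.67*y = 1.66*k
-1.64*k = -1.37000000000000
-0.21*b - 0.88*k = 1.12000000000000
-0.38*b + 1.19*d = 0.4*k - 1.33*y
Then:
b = -8.83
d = -0.11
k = 0.84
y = -2.18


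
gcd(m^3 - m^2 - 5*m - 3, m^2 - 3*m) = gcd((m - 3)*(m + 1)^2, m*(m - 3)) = m - 3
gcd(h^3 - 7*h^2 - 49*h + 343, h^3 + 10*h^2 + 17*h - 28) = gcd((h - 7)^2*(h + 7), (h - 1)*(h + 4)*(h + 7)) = h + 7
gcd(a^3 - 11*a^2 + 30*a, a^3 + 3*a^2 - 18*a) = a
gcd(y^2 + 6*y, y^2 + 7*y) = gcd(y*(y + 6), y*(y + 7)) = y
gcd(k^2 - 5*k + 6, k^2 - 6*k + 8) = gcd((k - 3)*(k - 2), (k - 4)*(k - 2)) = k - 2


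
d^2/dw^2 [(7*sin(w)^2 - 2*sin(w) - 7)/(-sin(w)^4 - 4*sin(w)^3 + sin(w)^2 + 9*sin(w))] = (28*sin(w)^7 + 66*sin(w)^6 - 102*sin(w)^5 - 65*sin(w)^4 + 480*sin(w)^3 + 156*sin(w)^2 + 827*sin(w) - 615 - 2037/sin(w) + 378/sin(w)^2 + 1134/sin(w)^3)/(sin(w)^3 + 4*sin(w)^2 - sin(w) - 9)^3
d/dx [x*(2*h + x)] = 2*h + 2*x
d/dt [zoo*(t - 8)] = zoo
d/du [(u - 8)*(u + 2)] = 2*u - 6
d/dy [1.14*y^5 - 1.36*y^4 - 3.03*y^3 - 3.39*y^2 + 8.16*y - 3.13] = 5.7*y^4 - 5.44*y^3 - 9.09*y^2 - 6.78*y + 8.16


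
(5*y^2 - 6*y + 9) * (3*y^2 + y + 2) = 15*y^4 - 13*y^3 + 31*y^2 - 3*y + 18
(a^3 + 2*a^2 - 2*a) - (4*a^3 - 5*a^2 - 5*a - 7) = -3*a^3 + 7*a^2 + 3*a + 7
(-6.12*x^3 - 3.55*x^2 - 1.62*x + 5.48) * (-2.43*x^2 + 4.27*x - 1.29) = 14.8716*x^5 - 17.5059*x^4 - 3.3271*x^3 - 15.6543*x^2 + 25.4894*x - 7.0692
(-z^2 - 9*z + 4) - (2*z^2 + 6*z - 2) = -3*z^2 - 15*z + 6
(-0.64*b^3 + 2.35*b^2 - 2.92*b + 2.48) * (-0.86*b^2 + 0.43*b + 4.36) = 0.5504*b^5 - 2.2962*b^4 + 0.7313*b^3 + 6.8576*b^2 - 11.6648*b + 10.8128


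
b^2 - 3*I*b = b*(b - 3*I)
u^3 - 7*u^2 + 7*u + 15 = (u - 5)*(u - 3)*(u + 1)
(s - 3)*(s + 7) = s^2 + 4*s - 21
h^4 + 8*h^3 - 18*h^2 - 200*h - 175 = (h - 5)*(h + 1)*(h + 5)*(h + 7)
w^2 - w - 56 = (w - 8)*(w + 7)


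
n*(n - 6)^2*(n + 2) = n^4 - 10*n^3 + 12*n^2 + 72*n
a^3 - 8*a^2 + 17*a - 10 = (a - 5)*(a - 2)*(a - 1)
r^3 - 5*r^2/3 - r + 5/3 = (r - 5/3)*(r - 1)*(r + 1)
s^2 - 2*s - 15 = (s - 5)*(s + 3)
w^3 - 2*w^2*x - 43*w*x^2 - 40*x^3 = (w - 8*x)*(w + x)*(w + 5*x)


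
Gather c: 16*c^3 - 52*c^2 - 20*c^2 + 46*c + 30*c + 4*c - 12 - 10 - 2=16*c^3 - 72*c^2 + 80*c - 24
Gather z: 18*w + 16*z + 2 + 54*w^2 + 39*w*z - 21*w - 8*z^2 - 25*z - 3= 54*w^2 - 3*w - 8*z^2 + z*(39*w - 9) - 1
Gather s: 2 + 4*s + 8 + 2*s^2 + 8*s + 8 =2*s^2 + 12*s + 18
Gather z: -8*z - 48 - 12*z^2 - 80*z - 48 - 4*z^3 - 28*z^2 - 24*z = -4*z^3 - 40*z^2 - 112*z - 96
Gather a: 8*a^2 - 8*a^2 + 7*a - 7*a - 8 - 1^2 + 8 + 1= 0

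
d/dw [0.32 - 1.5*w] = -1.50000000000000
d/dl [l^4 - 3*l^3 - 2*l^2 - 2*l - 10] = 4*l^3 - 9*l^2 - 4*l - 2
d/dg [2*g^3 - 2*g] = 6*g^2 - 2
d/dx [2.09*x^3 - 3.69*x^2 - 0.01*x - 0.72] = 6.27*x^2 - 7.38*x - 0.01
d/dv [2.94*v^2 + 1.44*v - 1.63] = 5.88*v + 1.44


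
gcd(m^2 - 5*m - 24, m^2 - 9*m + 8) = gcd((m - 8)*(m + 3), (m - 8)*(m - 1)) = m - 8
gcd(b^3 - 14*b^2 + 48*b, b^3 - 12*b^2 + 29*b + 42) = b - 6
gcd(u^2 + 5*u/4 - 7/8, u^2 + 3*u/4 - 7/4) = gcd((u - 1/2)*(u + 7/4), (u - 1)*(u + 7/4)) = u + 7/4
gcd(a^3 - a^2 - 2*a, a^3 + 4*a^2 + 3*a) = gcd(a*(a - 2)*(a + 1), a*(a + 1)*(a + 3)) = a^2 + a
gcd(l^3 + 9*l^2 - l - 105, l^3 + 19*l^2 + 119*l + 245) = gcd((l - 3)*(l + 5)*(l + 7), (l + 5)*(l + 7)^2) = l^2 + 12*l + 35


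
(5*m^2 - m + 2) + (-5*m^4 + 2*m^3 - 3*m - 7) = -5*m^4 + 2*m^3 + 5*m^2 - 4*m - 5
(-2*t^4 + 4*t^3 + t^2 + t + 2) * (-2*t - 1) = 4*t^5 - 6*t^4 - 6*t^3 - 3*t^2 - 5*t - 2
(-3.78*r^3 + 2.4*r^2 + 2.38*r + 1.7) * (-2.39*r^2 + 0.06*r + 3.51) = 9.0342*r^5 - 5.9628*r^4 - 18.812*r^3 + 4.5038*r^2 + 8.4558*r + 5.967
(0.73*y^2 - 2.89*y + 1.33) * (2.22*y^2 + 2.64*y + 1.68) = 1.6206*y^4 - 4.4886*y^3 - 3.4506*y^2 - 1.344*y + 2.2344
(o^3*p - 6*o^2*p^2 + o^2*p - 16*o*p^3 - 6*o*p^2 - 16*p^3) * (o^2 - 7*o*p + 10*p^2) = o^5*p - 13*o^4*p^2 + o^4*p + 36*o^3*p^3 - 13*o^3*p^2 + 52*o^2*p^4 + 36*o^2*p^3 - 160*o*p^5 + 52*o*p^4 - 160*p^5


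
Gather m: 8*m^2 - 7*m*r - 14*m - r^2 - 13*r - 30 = 8*m^2 + m*(-7*r - 14) - r^2 - 13*r - 30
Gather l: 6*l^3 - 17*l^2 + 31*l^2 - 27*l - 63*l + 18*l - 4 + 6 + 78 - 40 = 6*l^3 + 14*l^2 - 72*l + 40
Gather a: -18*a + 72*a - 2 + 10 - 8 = 54*a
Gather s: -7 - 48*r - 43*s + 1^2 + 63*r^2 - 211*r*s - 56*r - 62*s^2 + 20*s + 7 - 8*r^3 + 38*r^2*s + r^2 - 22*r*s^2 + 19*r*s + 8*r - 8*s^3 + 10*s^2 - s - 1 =-8*r^3 + 64*r^2 - 96*r - 8*s^3 + s^2*(-22*r - 52) + s*(38*r^2 - 192*r - 24)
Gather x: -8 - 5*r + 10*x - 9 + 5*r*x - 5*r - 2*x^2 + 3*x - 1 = -10*r - 2*x^2 + x*(5*r + 13) - 18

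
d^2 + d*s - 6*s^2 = (d - 2*s)*(d + 3*s)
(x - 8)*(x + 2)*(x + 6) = x^3 - 52*x - 96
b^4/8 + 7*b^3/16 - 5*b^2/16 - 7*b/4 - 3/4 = (b/4 + 1/2)*(b/2 + 1/4)*(b - 2)*(b + 3)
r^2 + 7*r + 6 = (r + 1)*(r + 6)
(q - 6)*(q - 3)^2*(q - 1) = q^4 - 13*q^3 + 57*q^2 - 99*q + 54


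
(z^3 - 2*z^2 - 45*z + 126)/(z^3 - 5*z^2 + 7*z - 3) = (z^2 + z - 42)/(z^2 - 2*z + 1)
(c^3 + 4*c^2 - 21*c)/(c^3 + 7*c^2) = (c - 3)/c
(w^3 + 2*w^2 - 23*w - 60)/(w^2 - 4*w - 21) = (w^2 - w - 20)/(w - 7)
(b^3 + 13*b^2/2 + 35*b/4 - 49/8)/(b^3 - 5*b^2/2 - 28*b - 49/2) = (b^2 + 3*b - 7/4)/(b^2 - 6*b - 7)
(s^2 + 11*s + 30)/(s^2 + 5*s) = (s + 6)/s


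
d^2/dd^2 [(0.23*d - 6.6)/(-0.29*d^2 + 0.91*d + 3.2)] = ((0.23*d - 6.6)*(0.58*d - 0.91)*(1.16*d - 1.82) + (0.4002*d - 4.2466)*(-0.29*d^2 + 0.91*d + 3.2))/(-0.29*d^2 + 0.91*d + 3.2)^3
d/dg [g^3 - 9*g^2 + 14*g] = 3*g^2 - 18*g + 14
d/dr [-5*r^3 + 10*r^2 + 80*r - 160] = -15*r^2 + 20*r + 80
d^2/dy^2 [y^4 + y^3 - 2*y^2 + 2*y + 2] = 12*y^2 + 6*y - 4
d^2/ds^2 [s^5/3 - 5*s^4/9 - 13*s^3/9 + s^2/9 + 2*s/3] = 20*s^3/3 - 20*s^2/3 - 26*s/3 + 2/9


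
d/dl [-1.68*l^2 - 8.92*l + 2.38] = -3.36*l - 8.92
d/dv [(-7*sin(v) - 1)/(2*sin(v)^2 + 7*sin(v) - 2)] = (4*sin(v) - 14*cos(v)^2 + 35)*cos(v)/(7*sin(v) - 2*cos(v)^2)^2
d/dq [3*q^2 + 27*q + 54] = 6*q + 27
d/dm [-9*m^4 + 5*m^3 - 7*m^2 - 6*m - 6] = -36*m^3 + 15*m^2 - 14*m - 6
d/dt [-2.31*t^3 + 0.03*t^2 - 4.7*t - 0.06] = -6.93*t^2 + 0.06*t - 4.7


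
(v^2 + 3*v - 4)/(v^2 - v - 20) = (v - 1)/(v - 5)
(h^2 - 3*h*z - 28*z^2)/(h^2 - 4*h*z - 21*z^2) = (h + 4*z)/(h + 3*z)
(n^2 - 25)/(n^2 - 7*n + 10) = (n + 5)/(n - 2)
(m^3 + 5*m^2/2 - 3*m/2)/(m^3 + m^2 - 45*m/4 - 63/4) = 2*m*(2*m - 1)/(4*m^2 - 8*m - 21)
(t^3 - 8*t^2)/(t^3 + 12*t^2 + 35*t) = t*(t - 8)/(t^2 + 12*t + 35)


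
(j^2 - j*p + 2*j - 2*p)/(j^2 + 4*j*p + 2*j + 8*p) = (j - p)/(j + 4*p)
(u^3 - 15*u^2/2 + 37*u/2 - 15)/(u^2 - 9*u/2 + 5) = u - 3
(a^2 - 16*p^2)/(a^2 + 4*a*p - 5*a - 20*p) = (a - 4*p)/(a - 5)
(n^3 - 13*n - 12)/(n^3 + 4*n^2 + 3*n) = (n - 4)/n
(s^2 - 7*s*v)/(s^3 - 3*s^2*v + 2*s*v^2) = (s - 7*v)/(s^2 - 3*s*v + 2*v^2)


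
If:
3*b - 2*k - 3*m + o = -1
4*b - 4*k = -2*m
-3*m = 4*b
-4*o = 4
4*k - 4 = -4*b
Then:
No Solution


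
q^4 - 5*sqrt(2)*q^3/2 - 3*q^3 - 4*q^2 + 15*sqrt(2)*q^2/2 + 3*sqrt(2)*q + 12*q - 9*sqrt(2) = (q - 3)*(q - 3*sqrt(2))*(q - sqrt(2)/2)*(q + sqrt(2))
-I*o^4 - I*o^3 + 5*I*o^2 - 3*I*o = o*(o - 1)*(o + 3)*(-I*o + I)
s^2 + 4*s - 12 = (s - 2)*(s + 6)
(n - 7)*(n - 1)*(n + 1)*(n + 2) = n^4 - 5*n^3 - 15*n^2 + 5*n + 14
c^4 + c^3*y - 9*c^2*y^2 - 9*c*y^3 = c*(c - 3*y)*(c + y)*(c + 3*y)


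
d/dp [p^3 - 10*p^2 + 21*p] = 3*p^2 - 20*p + 21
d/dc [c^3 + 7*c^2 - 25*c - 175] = 3*c^2 + 14*c - 25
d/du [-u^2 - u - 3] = -2*u - 1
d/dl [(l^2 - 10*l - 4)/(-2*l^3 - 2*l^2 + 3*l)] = (2*l^4 - 40*l^3 - 41*l^2 - 16*l + 12)/(l^2*(4*l^4 + 8*l^3 - 8*l^2 - 12*l + 9))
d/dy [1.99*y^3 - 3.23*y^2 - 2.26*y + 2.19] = 5.97*y^2 - 6.46*y - 2.26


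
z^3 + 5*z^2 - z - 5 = (z - 1)*(z + 1)*(z + 5)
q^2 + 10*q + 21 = (q + 3)*(q + 7)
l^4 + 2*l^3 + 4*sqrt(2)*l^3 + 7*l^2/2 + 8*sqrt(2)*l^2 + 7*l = l*(l + 2)*(l + sqrt(2)/2)*(l + 7*sqrt(2)/2)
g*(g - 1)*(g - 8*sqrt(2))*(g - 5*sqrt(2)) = g^4 - 13*sqrt(2)*g^3 - g^3 + 13*sqrt(2)*g^2 + 80*g^2 - 80*g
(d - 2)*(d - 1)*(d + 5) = d^3 + 2*d^2 - 13*d + 10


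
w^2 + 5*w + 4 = (w + 1)*(w + 4)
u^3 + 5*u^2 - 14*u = u*(u - 2)*(u + 7)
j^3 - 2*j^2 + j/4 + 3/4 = (j - 3/2)*(j - 1)*(j + 1/2)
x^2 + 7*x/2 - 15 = (x - 5/2)*(x + 6)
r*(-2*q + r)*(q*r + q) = -2*q^2*r^2 - 2*q^2*r + q*r^3 + q*r^2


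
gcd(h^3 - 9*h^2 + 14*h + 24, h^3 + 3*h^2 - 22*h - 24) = h^2 - 3*h - 4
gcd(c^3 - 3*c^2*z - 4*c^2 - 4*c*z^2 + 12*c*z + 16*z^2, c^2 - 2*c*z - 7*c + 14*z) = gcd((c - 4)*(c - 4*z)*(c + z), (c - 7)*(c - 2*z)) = 1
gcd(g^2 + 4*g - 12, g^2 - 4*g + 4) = g - 2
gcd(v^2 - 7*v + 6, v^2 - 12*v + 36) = v - 6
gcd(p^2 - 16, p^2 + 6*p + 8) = p + 4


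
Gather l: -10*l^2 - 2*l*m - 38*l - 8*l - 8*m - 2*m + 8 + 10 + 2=-10*l^2 + l*(-2*m - 46) - 10*m + 20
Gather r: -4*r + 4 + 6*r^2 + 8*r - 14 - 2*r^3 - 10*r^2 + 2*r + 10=-2*r^3 - 4*r^2 + 6*r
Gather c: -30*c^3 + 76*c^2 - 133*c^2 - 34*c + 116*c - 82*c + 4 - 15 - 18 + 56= -30*c^3 - 57*c^2 + 27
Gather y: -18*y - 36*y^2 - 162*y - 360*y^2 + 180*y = -396*y^2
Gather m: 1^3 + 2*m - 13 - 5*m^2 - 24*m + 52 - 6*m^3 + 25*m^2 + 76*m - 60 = -6*m^3 + 20*m^2 + 54*m - 20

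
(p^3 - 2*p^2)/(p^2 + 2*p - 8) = p^2/(p + 4)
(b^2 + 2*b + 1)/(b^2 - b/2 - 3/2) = 2*(b + 1)/(2*b - 3)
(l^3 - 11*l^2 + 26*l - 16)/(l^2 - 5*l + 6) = (l^2 - 9*l + 8)/(l - 3)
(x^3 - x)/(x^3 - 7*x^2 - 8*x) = (x - 1)/(x - 8)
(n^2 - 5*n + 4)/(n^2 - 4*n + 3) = (n - 4)/(n - 3)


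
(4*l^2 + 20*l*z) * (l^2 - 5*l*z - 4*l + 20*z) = 4*l^4 - 16*l^3 - 100*l^2*z^2 + 400*l*z^2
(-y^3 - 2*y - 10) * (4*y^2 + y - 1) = -4*y^5 - y^4 - 7*y^3 - 42*y^2 - 8*y + 10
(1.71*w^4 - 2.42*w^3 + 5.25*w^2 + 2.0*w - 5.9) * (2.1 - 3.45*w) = -5.8995*w^5 + 11.94*w^4 - 23.1945*w^3 + 4.125*w^2 + 24.555*w - 12.39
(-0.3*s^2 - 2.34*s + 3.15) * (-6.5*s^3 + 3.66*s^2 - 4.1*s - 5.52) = 1.95*s^5 + 14.112*s^4 - 27.8094*s^3 + 22.779*s^2 + 0.00179999999999936*s - 17.388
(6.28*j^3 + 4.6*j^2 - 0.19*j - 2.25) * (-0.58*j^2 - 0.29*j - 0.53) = -3.6424*j^5 - 4.4892*j^4 - 4.5522*j^3 - 1.0779*j^2 + 0.7532*j + 1.1925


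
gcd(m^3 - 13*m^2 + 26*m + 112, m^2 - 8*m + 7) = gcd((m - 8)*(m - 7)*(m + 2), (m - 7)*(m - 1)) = m - 7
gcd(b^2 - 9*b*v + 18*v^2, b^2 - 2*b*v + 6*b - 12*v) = 1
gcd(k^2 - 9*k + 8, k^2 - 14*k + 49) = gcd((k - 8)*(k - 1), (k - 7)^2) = 1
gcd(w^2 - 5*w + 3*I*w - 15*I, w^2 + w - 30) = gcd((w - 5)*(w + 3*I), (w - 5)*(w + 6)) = w - 5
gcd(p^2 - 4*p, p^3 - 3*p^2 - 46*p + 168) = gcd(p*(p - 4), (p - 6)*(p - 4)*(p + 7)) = p - 4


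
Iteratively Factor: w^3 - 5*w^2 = (w)*(w^2 - 5*w) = w*(w - 5)*(w)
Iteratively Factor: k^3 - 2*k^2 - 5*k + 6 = (k + 2)*(k^2 - 4*k + 3) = (k - 1)*(k + 2)*(k - 3)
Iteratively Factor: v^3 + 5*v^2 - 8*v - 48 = (v + 4)*(v^2 + v - 12) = (v + 4)^2*(v - 3)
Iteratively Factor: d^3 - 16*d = (d - 4)*(d^2 + 4*d) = (d - 4)*(d + 4)*(d)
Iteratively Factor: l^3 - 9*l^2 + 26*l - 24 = (l - 2)*(l^2 - 7*l + 12) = (l - 3)*(l - 2)*(l - 4)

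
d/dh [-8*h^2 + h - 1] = 1 - 16*h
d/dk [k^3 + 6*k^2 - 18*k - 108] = 3*k^2 + 12*k - 18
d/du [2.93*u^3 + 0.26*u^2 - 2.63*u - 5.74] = 8.79*u^2 + 0.52*u - 2.63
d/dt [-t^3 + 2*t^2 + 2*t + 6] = -3*t^2 + 4*t + 2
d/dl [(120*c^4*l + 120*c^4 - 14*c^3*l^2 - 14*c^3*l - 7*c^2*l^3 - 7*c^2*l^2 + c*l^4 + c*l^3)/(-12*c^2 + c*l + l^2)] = c*(-90*c^3 + 66*c^2*l + 3*c^2 - 20*c*l^2 - 6*c*l + 2*l^3 + l^2)/(9*c^2 - 6*c*l + l^2)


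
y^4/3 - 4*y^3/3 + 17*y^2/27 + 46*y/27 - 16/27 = (y/3 + 1/3)*(y - 8/3)*(y - 2)*(y - 1/3)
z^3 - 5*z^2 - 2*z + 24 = (z - 4)*(z - 3)*(z + 2)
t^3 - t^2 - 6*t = t*(t - 3)*(t + 2)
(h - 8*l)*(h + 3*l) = h^2 - 5*h*l - 24*l^2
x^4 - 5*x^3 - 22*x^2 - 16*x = x*(x - 8)*(x + 1)*(x + 2)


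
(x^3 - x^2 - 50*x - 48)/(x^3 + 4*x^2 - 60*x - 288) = (x + 1)/(x + 6)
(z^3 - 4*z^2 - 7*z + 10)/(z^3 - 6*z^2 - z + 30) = (z - 1)/(z - 3)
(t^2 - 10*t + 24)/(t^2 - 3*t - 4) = (t - 6)/(t + 1)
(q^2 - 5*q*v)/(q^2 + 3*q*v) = (q - 5*v)/(q + 3*v)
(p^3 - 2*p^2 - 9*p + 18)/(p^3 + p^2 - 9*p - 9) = (p - 2)/(p + 1)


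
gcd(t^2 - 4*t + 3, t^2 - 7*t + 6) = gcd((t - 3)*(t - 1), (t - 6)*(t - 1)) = t - 1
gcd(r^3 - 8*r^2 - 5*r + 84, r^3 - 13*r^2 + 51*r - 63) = r - 7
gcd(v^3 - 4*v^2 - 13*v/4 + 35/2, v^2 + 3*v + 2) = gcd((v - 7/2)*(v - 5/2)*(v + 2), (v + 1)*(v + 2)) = v + 2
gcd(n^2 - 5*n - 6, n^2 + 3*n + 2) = n + 1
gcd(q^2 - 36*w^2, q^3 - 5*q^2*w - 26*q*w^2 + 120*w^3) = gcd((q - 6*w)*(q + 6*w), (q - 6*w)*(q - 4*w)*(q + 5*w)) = q - 6*w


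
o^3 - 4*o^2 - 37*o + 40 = (o - 8)*(o - 1)*(o + 5)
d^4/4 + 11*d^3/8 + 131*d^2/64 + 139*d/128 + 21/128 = (d/4 + 1/4)*(d + 1/4)*(d + 3/4)*(d + 7/2)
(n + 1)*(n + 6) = n^2 + 7*n + 6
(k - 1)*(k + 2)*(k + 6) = k^3 + 7*k^2 + 4*k - 12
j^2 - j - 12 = (j - 4)*(j + 3)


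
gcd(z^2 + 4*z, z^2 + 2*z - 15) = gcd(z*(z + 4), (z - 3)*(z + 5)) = 1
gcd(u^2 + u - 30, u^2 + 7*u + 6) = u + 6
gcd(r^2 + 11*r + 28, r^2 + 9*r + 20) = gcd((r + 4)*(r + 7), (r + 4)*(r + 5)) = r + 4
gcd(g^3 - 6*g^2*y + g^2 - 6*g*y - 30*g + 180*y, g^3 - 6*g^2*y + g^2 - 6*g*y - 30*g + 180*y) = -g^3 + 6*g^2*y - g^2 + 6*g*y + 30*g - 180*y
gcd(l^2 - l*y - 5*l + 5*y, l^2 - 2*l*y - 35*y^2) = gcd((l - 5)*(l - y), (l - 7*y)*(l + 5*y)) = 1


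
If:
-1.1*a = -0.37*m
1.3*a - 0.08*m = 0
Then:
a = 0.00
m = 0.00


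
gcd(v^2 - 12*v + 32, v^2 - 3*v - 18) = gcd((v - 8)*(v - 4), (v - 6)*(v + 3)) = 1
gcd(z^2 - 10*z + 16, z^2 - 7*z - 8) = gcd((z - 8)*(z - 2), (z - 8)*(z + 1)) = z - 8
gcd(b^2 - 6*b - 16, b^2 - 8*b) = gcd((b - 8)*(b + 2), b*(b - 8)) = b - 8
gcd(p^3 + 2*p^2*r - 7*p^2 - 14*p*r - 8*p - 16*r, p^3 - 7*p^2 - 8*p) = p^2 - 7*p - 8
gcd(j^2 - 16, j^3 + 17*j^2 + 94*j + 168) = j + 4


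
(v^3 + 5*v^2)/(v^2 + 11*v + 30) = v^2/(v + 6)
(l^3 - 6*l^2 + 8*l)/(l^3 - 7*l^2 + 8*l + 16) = l*(l - 2)/(l^2 - 3*l - 4)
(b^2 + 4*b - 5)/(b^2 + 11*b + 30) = (b - 1)/(b + 6)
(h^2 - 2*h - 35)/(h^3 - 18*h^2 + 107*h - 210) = (h + 5)/(h^2 - 11*h + 30)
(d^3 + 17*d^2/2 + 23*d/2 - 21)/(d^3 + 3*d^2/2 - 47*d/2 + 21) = (2*d + 7)/(2*d - 7)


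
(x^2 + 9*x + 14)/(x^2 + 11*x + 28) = (x + 2)/(x + 4)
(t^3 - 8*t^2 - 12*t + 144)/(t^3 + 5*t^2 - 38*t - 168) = (t - 6)/(t + 7)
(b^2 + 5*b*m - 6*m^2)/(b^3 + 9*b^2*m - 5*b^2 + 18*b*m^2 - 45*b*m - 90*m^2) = (b - m)/(b^2 + 3*b*m - 5*b - 15*m)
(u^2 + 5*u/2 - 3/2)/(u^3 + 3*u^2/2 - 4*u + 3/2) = 1/(u - 1)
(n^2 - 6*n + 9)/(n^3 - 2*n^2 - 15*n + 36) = 1/(n + 4)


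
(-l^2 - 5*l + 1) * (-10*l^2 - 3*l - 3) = 10*l^4 + 53*l^3 + 8*l^2 + 12*l - 3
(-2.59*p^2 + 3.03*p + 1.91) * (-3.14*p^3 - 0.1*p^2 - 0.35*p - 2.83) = 8.1326*p^5 - 9.2552*p^4 - 5.3939*p^3 + 6.0782*p^2 - 9.2434*p - 5.4053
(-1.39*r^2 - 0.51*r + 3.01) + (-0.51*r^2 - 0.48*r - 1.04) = -1.9*r^2 - 0.99*r + 1.97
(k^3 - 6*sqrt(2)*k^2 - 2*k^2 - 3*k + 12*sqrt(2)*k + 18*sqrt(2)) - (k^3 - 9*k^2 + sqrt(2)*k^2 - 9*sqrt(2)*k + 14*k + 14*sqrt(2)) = -7*sqrt(2)*k^2 + 7*k^2 - 17*k + 21*sqrt(2)*k + 4*sqrt(2)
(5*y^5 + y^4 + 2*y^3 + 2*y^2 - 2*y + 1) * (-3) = -15*y^5 - 3*y^4 - 6*y^3 - 6*y^2 + 6*y - 3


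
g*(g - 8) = g^2 - 8*g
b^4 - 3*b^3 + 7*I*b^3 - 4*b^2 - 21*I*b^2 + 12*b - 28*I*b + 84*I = (b - 3)*(b - 2)*(b + 2)*(b + 7*I)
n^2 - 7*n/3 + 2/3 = (n - 2)*(n - 1/3)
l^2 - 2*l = l*(l - 2)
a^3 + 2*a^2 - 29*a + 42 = (a - 3)*(a - 2)*(a + 7)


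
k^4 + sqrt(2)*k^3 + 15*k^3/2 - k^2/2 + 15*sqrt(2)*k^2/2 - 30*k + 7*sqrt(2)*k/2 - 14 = (k + 1/2)*(k + 7)*(k - sqrt(2))*(k + 2*sqrt(2))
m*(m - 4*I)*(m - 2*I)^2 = m^4 - 8*I*m^3 - 20*m^2 + 16*I*m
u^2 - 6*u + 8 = (u - 4)*(u - 2)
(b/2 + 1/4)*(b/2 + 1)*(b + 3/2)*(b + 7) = b^4/4 + 11*b^3/4 + 131*b^2/16 + 139*b/16 + 21/8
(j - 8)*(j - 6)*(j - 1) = j^3 - 15*j^2 + 62*j - 48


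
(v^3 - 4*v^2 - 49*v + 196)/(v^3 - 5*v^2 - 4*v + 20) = (v^3 - 4*v^2 - 49*v + 196)/(v^3 - 5*v^2 - 4*v + 20)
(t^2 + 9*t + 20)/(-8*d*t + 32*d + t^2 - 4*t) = (t^2 + 9*t + 20)/(-8*d*t + 32*d + t^2 - 4*t)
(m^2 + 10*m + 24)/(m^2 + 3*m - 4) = (m + 6)/(m - 1)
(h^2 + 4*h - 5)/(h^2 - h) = (h + 5)/h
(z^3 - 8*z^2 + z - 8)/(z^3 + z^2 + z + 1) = (z - 8)/(z + 1)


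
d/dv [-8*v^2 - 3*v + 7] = -16*v - 3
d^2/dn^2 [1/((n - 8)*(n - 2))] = 2*((n - 8)^2 + (n - 8)*(n - 2) + (n - 2)^2)/((n - 8)^3*(n - 2)^3)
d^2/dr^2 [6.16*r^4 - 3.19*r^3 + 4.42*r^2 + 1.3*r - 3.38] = 73.92*r^2 - 19.14*r + 8.84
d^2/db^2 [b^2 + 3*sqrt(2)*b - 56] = 2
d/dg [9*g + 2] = 9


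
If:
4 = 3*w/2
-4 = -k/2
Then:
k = 8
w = 8/3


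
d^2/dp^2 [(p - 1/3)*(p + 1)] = 2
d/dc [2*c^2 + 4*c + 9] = 4*c + 4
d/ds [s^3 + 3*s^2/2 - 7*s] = 3*s^2 + 3*s - 7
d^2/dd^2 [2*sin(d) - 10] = -2*sin(d)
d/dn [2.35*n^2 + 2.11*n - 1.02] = 4.7*n + 2.11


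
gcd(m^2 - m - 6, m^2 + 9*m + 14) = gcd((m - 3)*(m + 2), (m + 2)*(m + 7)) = m + 2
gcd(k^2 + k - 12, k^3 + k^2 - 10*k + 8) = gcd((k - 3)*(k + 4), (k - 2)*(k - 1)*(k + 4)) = k + 4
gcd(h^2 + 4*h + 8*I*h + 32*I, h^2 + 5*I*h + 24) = h + 8*I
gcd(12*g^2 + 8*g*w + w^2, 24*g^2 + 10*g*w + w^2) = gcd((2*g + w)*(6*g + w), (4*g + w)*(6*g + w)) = 6*g + w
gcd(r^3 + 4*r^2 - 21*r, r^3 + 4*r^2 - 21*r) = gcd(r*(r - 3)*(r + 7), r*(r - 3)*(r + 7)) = r^3 + 4*r^2 - 21*r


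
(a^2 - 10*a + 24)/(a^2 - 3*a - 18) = (a - 4)/(a + 3)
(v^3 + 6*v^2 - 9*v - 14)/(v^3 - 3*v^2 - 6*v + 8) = (v^3 + 6*v^2 - 9*v - 14)/(v^3 - 3*v^2 - 6*v + 8)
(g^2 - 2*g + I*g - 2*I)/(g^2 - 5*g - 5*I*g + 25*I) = (g^2 + g*(-2 + I) - 2*I)/(g^2 - 5*g*(1 + I) + 25*I)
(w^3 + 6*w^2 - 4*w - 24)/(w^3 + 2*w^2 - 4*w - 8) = (w + 6)/(w + 2)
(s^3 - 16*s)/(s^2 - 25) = s*(s^2 - 16)/(s^2 - 25)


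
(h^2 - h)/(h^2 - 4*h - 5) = h*(1 - h)/(-h^2 + 4*h + 5)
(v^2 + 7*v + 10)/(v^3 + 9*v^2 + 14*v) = (v + 5)/(v*(v + 7))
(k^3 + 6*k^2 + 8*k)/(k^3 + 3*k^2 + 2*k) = (k + 4)/(k + 1)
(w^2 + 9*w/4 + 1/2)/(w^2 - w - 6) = (w + 1/4)/(w - 3)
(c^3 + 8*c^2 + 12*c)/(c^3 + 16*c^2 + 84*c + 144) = c*(c + 2)/(c^2 + 10*c + 24)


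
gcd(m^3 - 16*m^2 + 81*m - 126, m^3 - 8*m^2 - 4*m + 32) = 1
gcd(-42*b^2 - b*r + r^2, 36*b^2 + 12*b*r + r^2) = 6*b + r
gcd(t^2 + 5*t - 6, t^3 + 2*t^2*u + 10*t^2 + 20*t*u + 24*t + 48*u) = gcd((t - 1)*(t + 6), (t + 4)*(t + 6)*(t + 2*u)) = t + 6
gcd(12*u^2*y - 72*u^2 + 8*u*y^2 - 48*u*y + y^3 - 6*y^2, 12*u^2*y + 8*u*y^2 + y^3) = 12*u^2 + 8*u*y + y^2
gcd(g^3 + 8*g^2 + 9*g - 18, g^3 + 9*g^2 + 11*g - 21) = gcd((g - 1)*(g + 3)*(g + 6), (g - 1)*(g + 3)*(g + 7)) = g^2 + 2*g - 3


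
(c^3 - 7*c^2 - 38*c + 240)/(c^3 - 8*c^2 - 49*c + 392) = (c^2 + c - 30)/(c^2 - 49)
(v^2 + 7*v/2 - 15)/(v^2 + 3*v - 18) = (v - 5/2)/(v - 3)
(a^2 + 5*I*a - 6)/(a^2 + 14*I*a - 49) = (a^2 + 5*I*a - 6)/(a^2 + 14*I*a - 49)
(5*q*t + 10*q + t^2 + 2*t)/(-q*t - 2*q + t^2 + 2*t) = (-5*q - t)/(q - t)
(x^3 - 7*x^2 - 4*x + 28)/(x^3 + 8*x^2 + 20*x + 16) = (x^2 - 9*x + 14)/(x^2 + 6*x + 8)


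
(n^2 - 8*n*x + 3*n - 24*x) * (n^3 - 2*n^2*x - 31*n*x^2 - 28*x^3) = n^5 - 10*n^4*x + 3*n^4 - 15*n^3*x^2 - 30*n^3*x + 220*n^2*x^3 - 45*n^2*x^2 + 224*n*x^4 + 660*n*x^3 + 672*x^4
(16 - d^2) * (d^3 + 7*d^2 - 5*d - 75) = -d^5 - 7*d^4 + 21*d^3 + 187*d^2 - 80*d - 1200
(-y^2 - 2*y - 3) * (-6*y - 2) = 6*y^3 + 14*y^2 + 22*y + 6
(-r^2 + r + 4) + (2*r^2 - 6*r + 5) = r^2 - 5*r + 9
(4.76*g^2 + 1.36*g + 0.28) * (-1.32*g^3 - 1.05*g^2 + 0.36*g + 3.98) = -6.2832*g^5 - 6.7932*g^4 - 0.0840000000000003*g^3 + 19.1404*g^2 + 5.5136*g + 1.1144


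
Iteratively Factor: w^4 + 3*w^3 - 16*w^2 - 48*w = (w + 3)*(w^3 - 16*w) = (w - 4)*(w + 3)*(w^2 + 4*w) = w*(w - 4)*(w + 3)*(w + 4)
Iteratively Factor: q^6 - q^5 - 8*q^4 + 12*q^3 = (q + 3)*(q^5 - 4*q^4 + 4*q^3) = (q - 2)*(q + 3)*(q^4 - 2*q^3) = q*(q - 2)*(q + 3)*(q^3 - 2*q^2) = q^2*(q - 2)*(q + 3)*(q^2 - 2*q) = q^3*(q - 2)*(q + 3)*(q - 2)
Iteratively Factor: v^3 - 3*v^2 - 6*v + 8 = (v - 4)*(v^2 + v - 2) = (v - 4)*(v + 2)*(v - 1)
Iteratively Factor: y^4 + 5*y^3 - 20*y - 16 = (y + 2)*(y^3 + 3*y^2 - 6*y - 8) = (y - 2)*(y + 2)*(y^2 + 5*y + 4) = (y - 2)*(y + 1)*(y + 2)*(y + 4)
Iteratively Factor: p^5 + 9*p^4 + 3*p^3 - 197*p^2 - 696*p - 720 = (p + 3)*(p^4 + 6*p^3 - 15*p^2 - 152*p - 240) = (p + 3)*(p + 4)*(p^3 + 2*p^2 - 23*p - 60) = (p + 3)^2*(p + 4)*(p^2 - p - 20) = (p + 3)^2*(p + 4)^2*(p - 5)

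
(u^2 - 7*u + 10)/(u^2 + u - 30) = (u - 2)/(u + 6)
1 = 1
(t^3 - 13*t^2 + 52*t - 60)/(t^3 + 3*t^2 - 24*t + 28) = (t^2 - 11*t + 30)/(t^2 + 5*t - 14)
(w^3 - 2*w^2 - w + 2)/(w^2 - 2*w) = w - 1/w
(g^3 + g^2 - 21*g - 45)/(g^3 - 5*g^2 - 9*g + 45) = (g + 3)/(g - 3)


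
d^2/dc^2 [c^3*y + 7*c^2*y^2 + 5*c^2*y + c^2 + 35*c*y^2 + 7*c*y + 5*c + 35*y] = 6*c*y + 14*y^2 + 10*y + 2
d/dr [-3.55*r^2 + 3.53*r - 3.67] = 3.53 - 7.1*r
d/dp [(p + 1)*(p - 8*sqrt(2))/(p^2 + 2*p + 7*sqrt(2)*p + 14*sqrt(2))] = (p^2 + 15*sqrt(2)*p^2 + 44*sqrt(2)*p - 112 + 30*sqrt(2))/(p^4 + 4*p^3 + 14*sqrt(2)*p^3 + 56*sqrt(2)*p^2 + 102*p^2 + 56*sqrt(2)*p + 392*p + 392)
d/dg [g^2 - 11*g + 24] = 2*g - 11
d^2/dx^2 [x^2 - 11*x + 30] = 2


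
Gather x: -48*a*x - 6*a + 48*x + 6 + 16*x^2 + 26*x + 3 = -6*a + 16*x^2 + x*(74 - 48*a) + 9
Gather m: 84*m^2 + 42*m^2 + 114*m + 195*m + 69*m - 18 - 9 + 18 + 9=126*m^2 + 378*m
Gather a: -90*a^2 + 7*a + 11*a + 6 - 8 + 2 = -90*a^2 + 18*a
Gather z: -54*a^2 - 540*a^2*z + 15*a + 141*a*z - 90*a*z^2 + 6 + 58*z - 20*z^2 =-54*a^2 + 15*a + z^2*(-90*a - 20) + z*(-540*a^2 + 141*a + 58) + 6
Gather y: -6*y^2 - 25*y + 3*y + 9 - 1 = -6*y^2 - 22*y + 8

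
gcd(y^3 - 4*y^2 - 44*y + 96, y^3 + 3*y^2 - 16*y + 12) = y^2 + 4*y - 12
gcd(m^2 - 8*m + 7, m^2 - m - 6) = 1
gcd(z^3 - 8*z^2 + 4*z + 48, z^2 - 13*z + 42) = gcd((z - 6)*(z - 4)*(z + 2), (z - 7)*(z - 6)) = z - 6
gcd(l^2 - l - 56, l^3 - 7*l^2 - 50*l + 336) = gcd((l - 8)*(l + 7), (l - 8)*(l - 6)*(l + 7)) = l^2 - l - 56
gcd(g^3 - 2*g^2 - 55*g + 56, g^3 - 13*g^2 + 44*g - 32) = g^2 - 9*g + 8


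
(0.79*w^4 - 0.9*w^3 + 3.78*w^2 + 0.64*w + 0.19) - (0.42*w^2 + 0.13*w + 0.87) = 0.79*w^4 - 0.9*w^3 + 3.36*w^2 + 0.51*w - 0.68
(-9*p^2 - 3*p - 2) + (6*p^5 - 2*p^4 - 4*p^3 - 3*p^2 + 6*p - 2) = 6*p^5 - 2*p^4 - 4*p^3 - 12*p^2 + 3*p - 4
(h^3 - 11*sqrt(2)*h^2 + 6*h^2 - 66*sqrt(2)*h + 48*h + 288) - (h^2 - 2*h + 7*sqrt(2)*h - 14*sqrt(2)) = h^3 - 11*sqrt(2)*h^2 + 5*h^2 - 73*sqrt(2)*h + 50*h + 14*sqrt(2) + 288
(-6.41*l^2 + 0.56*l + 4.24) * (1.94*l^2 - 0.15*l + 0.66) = -12.4354*l^4 + 2.0479*l^3 + 3.911*l^2 - 0.2664*l + 2.7984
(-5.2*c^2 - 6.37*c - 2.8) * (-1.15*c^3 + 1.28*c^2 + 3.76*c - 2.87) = 5.98*c^5 + 0.669499999999999*c^4 - 24.4856*c^3 - 12.6112*c^2 + 7.7539*c + 8.036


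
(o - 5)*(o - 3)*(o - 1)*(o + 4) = o^4 - 5*o^3 - 13*o^2 + 77*o - 60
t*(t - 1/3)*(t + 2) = t^3 + 5*t^2/3 - 2*t/3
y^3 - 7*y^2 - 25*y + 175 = (y - 7)*(y - 5)*(y + 5)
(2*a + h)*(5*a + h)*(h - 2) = 10*a^2*h - 20*a^2 + 7*a*h^2 - 14*a*h + h^3 - 2*h^2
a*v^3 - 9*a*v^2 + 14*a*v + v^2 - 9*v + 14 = (v - 7)*(v - 2)*(a*v + 1)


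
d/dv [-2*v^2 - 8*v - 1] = -4*v - 8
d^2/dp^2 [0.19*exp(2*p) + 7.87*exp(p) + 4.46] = (0.76*exp(p) + 7.87)*exp(p)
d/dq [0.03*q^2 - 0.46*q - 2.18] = 0.06*q - 0.46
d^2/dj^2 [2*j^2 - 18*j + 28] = 4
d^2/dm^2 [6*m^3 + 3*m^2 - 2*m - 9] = 36*m + 6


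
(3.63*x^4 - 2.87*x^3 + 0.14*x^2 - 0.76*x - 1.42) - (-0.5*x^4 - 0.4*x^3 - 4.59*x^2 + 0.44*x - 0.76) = 4.13*x^4 - 2.47*x^3 + 4.73*x^2 - 1.2*x - 0.66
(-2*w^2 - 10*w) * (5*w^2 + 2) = -10*w^4 - 50*w^3 - 4*w^2 - 20*w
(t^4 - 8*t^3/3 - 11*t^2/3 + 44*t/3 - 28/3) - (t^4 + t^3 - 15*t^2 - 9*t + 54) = -11*t^3/3 + 34*t^2/3 + 71*t/3 - 190/3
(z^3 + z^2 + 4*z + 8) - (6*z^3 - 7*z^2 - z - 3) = -5*z^3 + 8*z^2 + 5*z + 11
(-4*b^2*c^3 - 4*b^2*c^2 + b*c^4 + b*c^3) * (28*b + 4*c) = -112*b^3*c^3 - 112*b^3*c^2 + 12*b^2*c^4 + 12*b^2*c^3 + 4*b*c^5 + 4*b*c^4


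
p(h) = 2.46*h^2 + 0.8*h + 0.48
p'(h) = 4.92*h + 0.8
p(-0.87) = 1.65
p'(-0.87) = -3.48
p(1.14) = 4.59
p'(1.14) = 6.41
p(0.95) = 3.46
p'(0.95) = 5.47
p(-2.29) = 11.55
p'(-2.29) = -10.47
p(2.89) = 23.34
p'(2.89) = 15.02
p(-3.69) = 31.02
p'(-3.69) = -17.35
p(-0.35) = 0.50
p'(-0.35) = -0.92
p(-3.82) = 33.32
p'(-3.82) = -17.99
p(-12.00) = 345.12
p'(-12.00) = -58.24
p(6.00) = 93.84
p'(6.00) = 30.32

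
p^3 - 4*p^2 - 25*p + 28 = (p - 7)*(p - 1)*(p + 4)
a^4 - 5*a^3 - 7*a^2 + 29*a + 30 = (a - 5)*(a - 3)*(a + 1)*(a + 2)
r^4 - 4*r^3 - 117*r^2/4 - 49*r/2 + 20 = (r - 8)*(r - 1/2)*(r + 2)*(r + 5/2)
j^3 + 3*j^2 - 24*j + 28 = (j - 2)^2*(j + 7)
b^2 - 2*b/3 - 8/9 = (b - 4/3)*(b + 2/3)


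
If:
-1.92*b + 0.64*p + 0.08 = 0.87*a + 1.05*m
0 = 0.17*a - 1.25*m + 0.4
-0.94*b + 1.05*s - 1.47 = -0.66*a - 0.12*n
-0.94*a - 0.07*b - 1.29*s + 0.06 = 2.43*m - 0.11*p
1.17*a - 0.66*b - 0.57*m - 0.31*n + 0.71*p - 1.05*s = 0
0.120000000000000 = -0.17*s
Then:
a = -33.25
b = -141.12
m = -4.20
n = -904.15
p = -475.58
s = -0.71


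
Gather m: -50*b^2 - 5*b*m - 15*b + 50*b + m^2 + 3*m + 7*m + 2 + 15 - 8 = -50*b^2 + 35*b + m^2 + m*(10 - 5*b) + 9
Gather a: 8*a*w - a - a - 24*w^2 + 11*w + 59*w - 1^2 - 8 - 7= a*(8*w - 2) - 24*w^2 + 70*w - 16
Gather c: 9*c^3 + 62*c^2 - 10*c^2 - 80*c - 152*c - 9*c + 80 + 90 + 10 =9*c^3 + 52*c^2 - 241*c + 180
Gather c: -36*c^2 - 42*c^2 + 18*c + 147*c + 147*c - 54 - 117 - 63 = -78*c^2 + 312*c - 234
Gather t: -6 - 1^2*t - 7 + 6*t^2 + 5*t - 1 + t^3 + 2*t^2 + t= t^3 + 8*t^2 + 5*t - 14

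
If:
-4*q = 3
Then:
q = -3/4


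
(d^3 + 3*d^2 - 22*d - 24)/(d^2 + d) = d + 2 - 24/d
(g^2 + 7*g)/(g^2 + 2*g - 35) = g/(g - 5)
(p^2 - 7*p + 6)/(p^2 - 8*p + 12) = (p - 1)/(p - 2)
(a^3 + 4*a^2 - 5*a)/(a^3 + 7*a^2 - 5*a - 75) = a*(a - 1)/(a^2 + 2*a - 15)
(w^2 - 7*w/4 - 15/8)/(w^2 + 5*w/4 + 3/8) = (2*w - 5)/(2*w + 1)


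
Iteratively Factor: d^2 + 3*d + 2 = (d + 1)*(d + 2)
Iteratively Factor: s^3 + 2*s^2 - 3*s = (s)*(s^2 + 2*s - 3) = s*(s + 3)*(s - 1)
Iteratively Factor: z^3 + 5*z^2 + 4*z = (z)*(z^2 + 5*z + 4) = z*(z + 1)*(z + 4)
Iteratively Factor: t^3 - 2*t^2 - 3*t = (t - 3)*(t^2 + t) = (t - 3)*(t + 1)*(t)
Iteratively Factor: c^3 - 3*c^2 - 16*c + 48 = (c - 3)*(c^2 - 16) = (c - 3)*(c + 4)*(c - 4)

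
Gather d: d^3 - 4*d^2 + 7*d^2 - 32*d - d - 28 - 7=d^3 + 3*d^2 - 33*d - 35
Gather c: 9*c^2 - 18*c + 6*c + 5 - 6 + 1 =9*c^2 - 12*c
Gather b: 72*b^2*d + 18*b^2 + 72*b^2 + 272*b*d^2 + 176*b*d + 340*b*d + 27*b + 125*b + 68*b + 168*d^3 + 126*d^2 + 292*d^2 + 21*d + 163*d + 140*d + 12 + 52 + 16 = b^2*(72*d + 90) + b*(272*d^2 + 516*d + 220) + 168*d^3 + 418*d^2 + 324*d + 80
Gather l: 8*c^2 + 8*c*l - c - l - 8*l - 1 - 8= 8*c^2 - c + l*(8*c - 9) - 9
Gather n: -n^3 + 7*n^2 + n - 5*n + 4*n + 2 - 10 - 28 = -n^3 + 7*n^2 - 36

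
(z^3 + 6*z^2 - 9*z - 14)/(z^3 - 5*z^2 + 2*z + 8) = (z + 7)/(z - 4)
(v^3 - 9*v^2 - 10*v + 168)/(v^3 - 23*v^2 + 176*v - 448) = (v^2 - 2*v - 24)/(v^2 - 16*v + 64)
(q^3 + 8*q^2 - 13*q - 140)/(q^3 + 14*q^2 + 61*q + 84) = (q^2 + q - 20)/(q^2 + 7*q + 12)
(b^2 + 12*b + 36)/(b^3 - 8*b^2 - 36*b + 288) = (b + 6)/(b^2 - 14*b + 48)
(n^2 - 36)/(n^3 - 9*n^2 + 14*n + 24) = (n + 6)/(n^2 - 3*n - 4)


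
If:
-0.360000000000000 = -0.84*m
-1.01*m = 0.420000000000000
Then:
No Solution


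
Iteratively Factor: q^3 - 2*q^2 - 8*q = (q)*(q^2 - 2*q - 8) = q*(q - 4)*(q + 2)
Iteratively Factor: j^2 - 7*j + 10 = (j - 2)*(j - 5)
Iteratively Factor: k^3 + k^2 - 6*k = (k - 2)*(k^2 + 3*k) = (k - 2)*(k + 3)*(k)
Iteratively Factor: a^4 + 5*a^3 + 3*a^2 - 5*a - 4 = (a + 4)*(a^3 + a^2 - a - 1) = (a + 1)*(a + 4)*(a^2 - 1) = (a + 1)^2*(a + 4)*(a - 1)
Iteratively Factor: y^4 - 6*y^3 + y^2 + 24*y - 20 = (y - 1)*(y^3 - 5*y^2 - 4*y + 20) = (y - 1)*(y + 2)*(y^2 - 7*y + 10) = (y - 2)*(y - 1)*(y + 2)*(y - 5)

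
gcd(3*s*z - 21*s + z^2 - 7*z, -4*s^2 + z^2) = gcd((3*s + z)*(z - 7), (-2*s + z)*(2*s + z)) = 1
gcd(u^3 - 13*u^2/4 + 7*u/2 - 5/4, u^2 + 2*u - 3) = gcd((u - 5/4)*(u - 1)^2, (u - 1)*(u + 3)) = u - 1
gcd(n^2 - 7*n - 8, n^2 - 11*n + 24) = n - 8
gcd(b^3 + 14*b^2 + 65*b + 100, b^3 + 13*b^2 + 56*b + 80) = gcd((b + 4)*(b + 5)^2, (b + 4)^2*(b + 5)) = b^2 + 9*b + 20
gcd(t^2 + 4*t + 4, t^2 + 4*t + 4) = t^2 + 4*t + 4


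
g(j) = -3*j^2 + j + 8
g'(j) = 1 - 6*j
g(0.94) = 6.29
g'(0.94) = -4.64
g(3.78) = -31.09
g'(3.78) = -21.68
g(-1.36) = 1.09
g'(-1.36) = 9.16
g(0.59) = 7.55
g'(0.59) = -2.54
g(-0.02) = 7.98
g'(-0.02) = 1.12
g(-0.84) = 5.04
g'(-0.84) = 6.04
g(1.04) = 5.80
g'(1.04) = -5.24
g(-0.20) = 7.68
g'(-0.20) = 2.20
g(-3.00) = -22.00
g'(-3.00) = 19.00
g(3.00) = -16.00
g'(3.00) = -17.00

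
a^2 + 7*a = a*(a + 7)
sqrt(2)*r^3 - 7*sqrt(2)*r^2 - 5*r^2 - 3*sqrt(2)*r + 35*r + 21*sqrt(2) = (r - 7)*(r - 3*sqrt(2))*(sqrt(2)*r + 1)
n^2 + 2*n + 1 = (n + 1)^2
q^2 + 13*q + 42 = (q + 6)*(q + 7)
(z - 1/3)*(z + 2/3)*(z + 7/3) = z^3 + 8*z^2/3 + 5*z/9 - 14/27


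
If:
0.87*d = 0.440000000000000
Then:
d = 0.51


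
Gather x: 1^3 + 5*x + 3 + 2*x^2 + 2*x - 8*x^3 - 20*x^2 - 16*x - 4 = -8*x^3 - 18*x^2 - 9*x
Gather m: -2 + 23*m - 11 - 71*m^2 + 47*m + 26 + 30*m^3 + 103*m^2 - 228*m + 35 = 30*m^3 + 32*m^2 - 158*m + 48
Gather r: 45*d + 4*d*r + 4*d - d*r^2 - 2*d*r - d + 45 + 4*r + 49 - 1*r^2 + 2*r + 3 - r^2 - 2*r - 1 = 48*d + r^2*(-d - 2) + r*(2*d + 4) + 96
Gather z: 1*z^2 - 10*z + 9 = z^2 - 10*z + 9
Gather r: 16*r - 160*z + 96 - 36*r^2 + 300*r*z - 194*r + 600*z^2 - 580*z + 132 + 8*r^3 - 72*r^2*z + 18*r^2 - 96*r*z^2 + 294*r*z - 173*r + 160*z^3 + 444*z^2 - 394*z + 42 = 8*r^3 + r^2*(-72*z - 18) + r*(-96*z^2 + 594*z - 351) + 160*z^3 + 1044*z^2 - 1134*z + 270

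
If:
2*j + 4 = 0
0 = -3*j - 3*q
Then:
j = -2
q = 2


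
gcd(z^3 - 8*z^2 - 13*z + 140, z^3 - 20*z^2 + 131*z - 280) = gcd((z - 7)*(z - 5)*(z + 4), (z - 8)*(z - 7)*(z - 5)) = z^2 - 12*z + 35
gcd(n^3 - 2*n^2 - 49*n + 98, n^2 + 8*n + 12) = 1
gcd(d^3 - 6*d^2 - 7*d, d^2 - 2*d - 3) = d + 1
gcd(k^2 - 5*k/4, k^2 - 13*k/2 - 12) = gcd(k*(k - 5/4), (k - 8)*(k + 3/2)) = 1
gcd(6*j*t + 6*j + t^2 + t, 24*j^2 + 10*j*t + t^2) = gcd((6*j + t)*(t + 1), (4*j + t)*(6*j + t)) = 6*j + t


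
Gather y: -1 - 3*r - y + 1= -3*r - y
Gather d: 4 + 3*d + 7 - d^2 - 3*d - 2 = 9 - d^2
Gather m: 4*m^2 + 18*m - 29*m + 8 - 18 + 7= 4*m^2 - 11*m - 3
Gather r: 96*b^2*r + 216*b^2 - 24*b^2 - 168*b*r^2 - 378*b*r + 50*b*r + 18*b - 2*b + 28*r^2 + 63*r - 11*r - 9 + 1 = 192*b^2 + 16*b + r^2*(28 - 168*b) + r*(96*b^2 - 328*b + 52) - 8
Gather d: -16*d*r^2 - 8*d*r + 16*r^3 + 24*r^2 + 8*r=d*(-16*r^2 - 8*r) + 16*r^3 + 24*r^2 + 8*r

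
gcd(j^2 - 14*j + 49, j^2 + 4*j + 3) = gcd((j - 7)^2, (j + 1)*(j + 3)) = 1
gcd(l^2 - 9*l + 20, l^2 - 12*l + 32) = l - 4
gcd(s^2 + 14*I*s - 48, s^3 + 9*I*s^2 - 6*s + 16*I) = s + 8*I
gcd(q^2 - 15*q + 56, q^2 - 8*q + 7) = q - 7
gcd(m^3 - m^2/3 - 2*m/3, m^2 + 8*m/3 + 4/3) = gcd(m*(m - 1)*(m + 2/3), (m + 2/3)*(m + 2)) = m + 2/3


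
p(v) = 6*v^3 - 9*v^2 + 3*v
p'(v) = 18*v^2 - 18*v + 3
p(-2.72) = -195.49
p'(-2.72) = 185.13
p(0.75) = -0.28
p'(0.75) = -0.38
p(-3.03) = -258.63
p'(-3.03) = 222.80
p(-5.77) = -1469.55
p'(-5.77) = 706.13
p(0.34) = 0.22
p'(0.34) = -1.04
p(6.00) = 990.00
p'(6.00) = 543.00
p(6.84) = 1519.53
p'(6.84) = 722.02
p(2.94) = 83.50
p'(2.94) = 105.66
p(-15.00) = -22320.00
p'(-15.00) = 4323.00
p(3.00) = 90.00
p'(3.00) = 111.00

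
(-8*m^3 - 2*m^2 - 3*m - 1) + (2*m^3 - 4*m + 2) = -6*m^3 - 2*m^2 - 7*m + 1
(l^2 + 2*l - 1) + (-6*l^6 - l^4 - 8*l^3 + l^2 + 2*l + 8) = -6*l^6 - l^4 - 8*l^3 + 2*l^2 + 4*l + 7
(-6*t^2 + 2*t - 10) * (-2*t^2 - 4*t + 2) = 12*t^4 + 20*t^3 + 44*t - 20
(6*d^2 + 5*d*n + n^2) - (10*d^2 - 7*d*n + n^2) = -4*d^2 + 12*d*n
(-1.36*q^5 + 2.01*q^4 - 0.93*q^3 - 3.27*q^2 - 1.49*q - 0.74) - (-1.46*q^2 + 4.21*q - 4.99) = -1.36*q^5 + 2.01*q^4 - 0.93*q^3 - 1.81*q^2 - 5.7*q + 4.25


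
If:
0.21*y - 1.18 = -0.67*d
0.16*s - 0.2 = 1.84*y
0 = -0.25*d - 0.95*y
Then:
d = 1.92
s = -4.56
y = -0.51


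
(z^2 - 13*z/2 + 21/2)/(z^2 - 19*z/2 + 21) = (z - 3)/(z - 6)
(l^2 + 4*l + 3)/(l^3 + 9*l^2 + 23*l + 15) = 1/(l + 5)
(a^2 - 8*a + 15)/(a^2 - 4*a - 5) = (a - 3)/(a + 1)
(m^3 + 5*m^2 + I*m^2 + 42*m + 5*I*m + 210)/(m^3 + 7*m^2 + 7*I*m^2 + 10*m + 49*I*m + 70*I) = (m - 6*I)/(m + 2)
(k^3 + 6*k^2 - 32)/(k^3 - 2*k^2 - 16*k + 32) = (k + 4)/(k - 4)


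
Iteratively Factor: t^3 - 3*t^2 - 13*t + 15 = (t - 5)*(t^2 + 2*t - 3) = (t - 5)*(t - 1)*(t + 3)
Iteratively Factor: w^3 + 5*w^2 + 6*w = (w + 2)*(w^2 + 3*w) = w*(w + 2)*(w + 3)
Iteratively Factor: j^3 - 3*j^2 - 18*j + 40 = (j - 5)*(j^2 + 2*j - 8) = (j - 5)*(j - 2)*(j + 4)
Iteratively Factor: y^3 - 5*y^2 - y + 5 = (y - 1)*(y^2 - 4*y - 5) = (y - 1)*(y + 1)*(y - 5)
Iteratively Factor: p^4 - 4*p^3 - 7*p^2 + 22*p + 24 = (p - 4)*(p^3 - 7*p - 6) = (p - 4)*(p + 1)*(p^2 - p - 6) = (p - 4)*(p + 1)*(p + 2)*(p - 3)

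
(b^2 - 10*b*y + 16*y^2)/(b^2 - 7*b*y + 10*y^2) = (-b + 8*y)/(-b + 5*y)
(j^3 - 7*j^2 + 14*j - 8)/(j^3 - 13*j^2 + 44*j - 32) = (j - 2)/(j - 8)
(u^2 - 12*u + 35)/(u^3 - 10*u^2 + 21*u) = (u - 5)/(u*(u - 3))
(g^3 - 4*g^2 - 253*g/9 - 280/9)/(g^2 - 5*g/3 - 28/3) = (3*g^2 - 19*g - 40)/(3*(g - 4))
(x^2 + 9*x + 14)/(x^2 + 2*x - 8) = (x^2 + 9*x + 14)/(x^2 + 2*x - 8)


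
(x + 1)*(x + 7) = x^2 + 8*x + 7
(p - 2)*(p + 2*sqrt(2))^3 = p^4 - 2*p^3 + 6*sqrt(2)*p^3 - 12*sqrt(2)*p^2 + 24*p^2 - 48*p + 16*sqrt(2)*p - 32*sqrt(2)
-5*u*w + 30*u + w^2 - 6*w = (-5*u + w)*(w - 6)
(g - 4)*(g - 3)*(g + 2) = g^3 - 5*g^2 - 2*g + 24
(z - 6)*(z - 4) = z^2 - 10*z + 24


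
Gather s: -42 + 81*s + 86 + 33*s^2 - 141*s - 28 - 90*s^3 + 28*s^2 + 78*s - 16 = -90*s^3 + 61*s^2 + 18*s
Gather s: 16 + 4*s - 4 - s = 3*s + 12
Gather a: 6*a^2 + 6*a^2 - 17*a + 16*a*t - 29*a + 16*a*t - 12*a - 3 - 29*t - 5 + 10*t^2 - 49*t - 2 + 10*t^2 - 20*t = 12*a^2 + a*(32*t - 58) + 20*t^2 - 98*t - 10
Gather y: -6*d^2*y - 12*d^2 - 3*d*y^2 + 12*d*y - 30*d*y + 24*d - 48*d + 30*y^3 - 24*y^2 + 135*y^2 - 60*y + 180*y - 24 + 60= -12*d^2 - 24*d + 30*y^3 + y^2*(111 - 3*d) + y*(-6*d^2 - 18*d + 120) + 36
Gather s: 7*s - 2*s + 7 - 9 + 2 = 5*s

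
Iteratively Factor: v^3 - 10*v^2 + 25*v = (v - 5)*(v^2 - 5*v) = (v - 5)^2*(v)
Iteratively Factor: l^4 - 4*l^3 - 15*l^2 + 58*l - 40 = (l + 4)*(l^3 - 8*l^2 + 17*l - 10) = (l - 2)*(l + 4)*(l^2 - 6*l + 5) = (l - 5)*(l - 2)*(l + 4)*(l - 1)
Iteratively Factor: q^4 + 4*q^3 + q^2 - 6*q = (q - 1)*(q^3 + 5*q^2 + 6*q) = q*(q - 1)*(q^2 + 5*q + 6) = q*(q - 1)*(q + 2)*(q + 3)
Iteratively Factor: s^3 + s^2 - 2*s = (s)*(s^2 + s - 2) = s*(s + 2)*(s - 1)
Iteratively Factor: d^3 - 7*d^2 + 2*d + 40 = (d + 2)*(d^2 - 9*d + 20) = (d - 4)*(d + 2)*(d - 5)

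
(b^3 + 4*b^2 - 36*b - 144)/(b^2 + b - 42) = (b^2 + 10*b + 24)/(b + 7)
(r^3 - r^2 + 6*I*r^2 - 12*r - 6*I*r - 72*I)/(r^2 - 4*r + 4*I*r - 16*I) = (r^2 + r*(3 + 6*I) + 18*I)/(r + 4*I)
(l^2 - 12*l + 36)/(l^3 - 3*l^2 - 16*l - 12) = (l - 6)/(l^2 + 3*l + 2)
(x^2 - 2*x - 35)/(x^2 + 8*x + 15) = (x - 7)/(x + 3)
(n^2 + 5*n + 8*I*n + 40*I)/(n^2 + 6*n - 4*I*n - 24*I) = (n^2 + n*(5 + 8*I) + 40*I)/(n^2 + n*(6 - 4*I) - 24*I)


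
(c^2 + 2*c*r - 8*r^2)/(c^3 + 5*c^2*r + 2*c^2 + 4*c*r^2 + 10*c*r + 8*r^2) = (c - 2*r)/(c^2 + c*r + 2*c + 2*r)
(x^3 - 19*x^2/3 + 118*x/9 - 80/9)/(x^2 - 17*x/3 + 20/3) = (3*x^2 - 14*x + 16)/(3*(x - 4))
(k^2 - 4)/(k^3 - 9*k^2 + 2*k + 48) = (k - 2)/(k^2 - 11*k + 24)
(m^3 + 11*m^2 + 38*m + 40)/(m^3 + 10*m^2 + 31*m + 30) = (m + 4)/(m + 3)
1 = 1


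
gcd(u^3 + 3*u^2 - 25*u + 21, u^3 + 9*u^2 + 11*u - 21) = u^2 + 6*u - 7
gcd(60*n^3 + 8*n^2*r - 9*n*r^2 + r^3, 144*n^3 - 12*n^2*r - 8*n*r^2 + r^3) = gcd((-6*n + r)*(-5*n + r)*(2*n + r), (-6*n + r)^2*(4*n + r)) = -6*n + r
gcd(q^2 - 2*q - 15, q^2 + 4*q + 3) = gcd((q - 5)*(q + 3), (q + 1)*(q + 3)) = q + 3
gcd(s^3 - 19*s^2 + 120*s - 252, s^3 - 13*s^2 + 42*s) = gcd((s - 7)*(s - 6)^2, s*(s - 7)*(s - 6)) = s^2 - 13*s + 42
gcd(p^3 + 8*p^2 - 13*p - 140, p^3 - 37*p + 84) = p^2 + 3*p - 28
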